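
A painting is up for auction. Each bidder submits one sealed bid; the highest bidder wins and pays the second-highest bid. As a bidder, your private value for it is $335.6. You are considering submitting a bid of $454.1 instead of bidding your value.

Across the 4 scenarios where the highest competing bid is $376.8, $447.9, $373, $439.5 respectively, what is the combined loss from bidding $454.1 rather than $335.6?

$294.8

The deviation costs you only when the competing bid falls strictly between $335.6 and $454.1; elsewhere both bids give the same outcome.
$376.8: truthful payoff $0, deviation payoff −$41.2 → loss $41.2.
$447.9: truthful payoff $0, deviation payoff −$112.3 → loss $112.3.
$373: truthful payoff $0, deviation payoff −$37.4 → loss $37.4.
$439.5: truthful payoff $0, deviation payoff −$103.9 → loss $103.9.
Total loss = $41.2 + $112.3 + $37.4 + $103.9 = $294.8.
In a second-price auction your bid sets only whether you win, not what you pay, so bidding your true value is weakly dominant.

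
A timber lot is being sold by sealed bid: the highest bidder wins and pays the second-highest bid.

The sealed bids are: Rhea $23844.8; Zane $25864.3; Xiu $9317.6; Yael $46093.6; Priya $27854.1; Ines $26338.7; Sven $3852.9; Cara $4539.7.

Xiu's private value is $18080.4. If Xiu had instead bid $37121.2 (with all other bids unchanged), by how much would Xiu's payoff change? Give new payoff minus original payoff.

The highest bid among the other bidders is $46093.6; Xiu's bid doesn't change that.
Original bid $9317.6: Xiu is not highest (top rival bid is $46093.6); payoff $0.
Alternative bid $37121.2: Xiu is not highest (top rival bid is $46093.6); payoff $0.
Change in payoff = $0 − ($0) = $0.

$0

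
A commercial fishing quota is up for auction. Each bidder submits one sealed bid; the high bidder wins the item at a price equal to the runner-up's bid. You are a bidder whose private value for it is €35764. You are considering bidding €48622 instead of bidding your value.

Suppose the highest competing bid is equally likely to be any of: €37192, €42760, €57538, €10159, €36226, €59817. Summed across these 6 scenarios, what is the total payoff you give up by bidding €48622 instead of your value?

€8886

The deviation costs you only when the competing bid falls strictly between €35764 and €48622; elsewhere both bids give the same outcome.
€37192: truthful payoff €0, deviation payoff −€1428 → loss €1428.
€42760: truthful payoff €0, deviation payoff −€6996 → loss €6996.
€57538: outcomes coincide → loss €0.
€10159: outcomes coincide → loss €0.
€36226: truthful payoff €0, deviation payoff −€462 → loss €462.
€59817: outcomes coincide → loss €0.
Total loss = €1428 + €6996 + €462 = €8886.
In a second-price auction your bid sets only whether you win, not what you pay, so bidding your true value is weakly dominant.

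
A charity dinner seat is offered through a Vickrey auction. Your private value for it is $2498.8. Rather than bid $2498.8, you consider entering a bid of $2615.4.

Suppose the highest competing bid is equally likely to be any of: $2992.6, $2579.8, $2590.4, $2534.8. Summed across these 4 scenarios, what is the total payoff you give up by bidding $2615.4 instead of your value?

$208.6

The deviation costs you only when the competing bid falls strictly between $2498.8 and $2615.4; elsewhere both bids give the same outcome.
$2992.6: outcomes coincide → loss $0.
$2579.8: truthful payoff $0, deviation payoff −$81 → loss $81.
$2590.4: truthful payoff $0, deviation payoff −$91.6 → loss $91.6.
$2534.8: truthful payoff $0, deviation payoff −$36 → loss $36.
Total loss = $81 + $91.6 + $36 = $208.6.
In a second-price auction your bid sets only whether you win, not what you pay, so bidding your true value is weakly dominant.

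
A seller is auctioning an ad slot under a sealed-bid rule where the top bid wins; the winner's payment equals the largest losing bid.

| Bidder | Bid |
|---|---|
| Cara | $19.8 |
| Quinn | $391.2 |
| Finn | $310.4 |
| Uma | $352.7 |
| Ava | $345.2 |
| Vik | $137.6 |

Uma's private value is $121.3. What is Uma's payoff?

Highest bid: Quinn at $391.2, so Quinn wins.
Second-highest bid: Uma at $352.7 — that is the price the winner pays.
Uma did not win, so Uma pays nothing and receives nothing: payoff $0.

$0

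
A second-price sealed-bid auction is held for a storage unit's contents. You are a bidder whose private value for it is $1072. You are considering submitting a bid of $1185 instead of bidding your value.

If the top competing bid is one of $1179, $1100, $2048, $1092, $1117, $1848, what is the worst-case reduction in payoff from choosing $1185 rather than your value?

$107

$1179: truthful gives $0, deviation gives −$107 → loss $107.
$1100: truthful gives $0, deviation gives −$28 → loss $28.
$2048: same outcome either way → loss $0.
$1092: truthful gives $0, deviation gives −$20 → loss $20.
$1117: truthful gives $0, deviation gives −$45 → loss $45.
$1848: same outcome either way → loss $0.
Maximum loss: $107.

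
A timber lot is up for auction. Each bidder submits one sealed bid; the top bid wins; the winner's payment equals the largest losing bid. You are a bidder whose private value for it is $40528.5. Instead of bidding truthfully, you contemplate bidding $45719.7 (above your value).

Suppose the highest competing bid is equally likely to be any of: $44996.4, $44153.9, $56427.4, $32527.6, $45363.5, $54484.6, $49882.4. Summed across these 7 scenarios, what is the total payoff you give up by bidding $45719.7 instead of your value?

The deviation costs you only when the competing bid falls strictly between $40528.5 and $45719.7; elsewhere both bids give the same outcome.
$44996.4: truthful payoff $0, deviation payoff −$4467.9 → loss $4467.9.
$44153.9: truthful payoff $0, deviation payoff −$3625.4 → loss $3625.4.
$56427.4: outcomes coincide → loss $0.
$32527.6: outcomes coincide → loss $0.
$45363.5: truthful payoff $0, deviation payoff −$4835 → loss $4835.
$54484.6: outcomes coincide → loss $0.
$49882.4: outcomes coincide → loss $0.
Total loss = $4467.9 + $3625.4 + $4835 = $12928.3.
In a second-price auction your bid sets only whether you win, not what you pay, so bidding your true value is weakly dominant.

$12928.3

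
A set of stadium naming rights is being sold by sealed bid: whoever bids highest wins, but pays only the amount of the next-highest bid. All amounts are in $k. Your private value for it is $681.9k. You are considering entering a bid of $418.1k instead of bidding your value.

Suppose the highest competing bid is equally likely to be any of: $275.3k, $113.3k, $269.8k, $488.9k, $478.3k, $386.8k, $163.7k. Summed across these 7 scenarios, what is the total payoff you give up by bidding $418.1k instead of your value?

$396.6k

The deviation costs you only when the competing bid falls strictly between $418.1k and $681.9k; elsewhere both bids give the same outcome.
$275.3k: outcomes coincide → loss $0k.
$113.3k: outcomes coincide → loss $0k.
$269.8k: outcomes coincide → loss $0k.
$488.9k: truthful payoff $193k, deviation payoff $0k → loss $193k.
$478.3k: truthful payoff $203.6k, deviation payoff $0k → loss $203.6k.
$386.8k: outcomes coincide → loss $0k.
$163.7k: outcomes coincide → loss $0k.
Total loss = $193k + $203.6k = $396.6k.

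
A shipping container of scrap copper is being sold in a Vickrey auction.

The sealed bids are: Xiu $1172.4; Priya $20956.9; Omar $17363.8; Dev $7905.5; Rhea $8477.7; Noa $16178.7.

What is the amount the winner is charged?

$17363.8

Highest bid: Priya at $20956.9, so Priya wins.
Second-highest bid: Omar at $17363.8 — that is the price the winner pays.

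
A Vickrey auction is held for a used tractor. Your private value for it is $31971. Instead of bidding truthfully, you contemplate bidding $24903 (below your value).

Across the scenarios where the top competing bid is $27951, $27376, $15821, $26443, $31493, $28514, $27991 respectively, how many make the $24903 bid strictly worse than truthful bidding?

6

The deviation hurts exactly when the highest competing bid lies strictly between $24903 and $31971 — underbidding then forfeits a profitable win.
$27951: inside the interval → strictly worse (loss $4020).
$27376: inside the interval → strictly worse (loss $4595).
$15821: below both → same outcome either way.
$26443: inside the interval → strictly worse (loss $5528).
$31493: inside the interval → strictly worse (loss $478).
$28514: inside the interval → strictly worse (loss $3457).
$27991: inside the interval → strictly worse (loss $3980).
Count: 6.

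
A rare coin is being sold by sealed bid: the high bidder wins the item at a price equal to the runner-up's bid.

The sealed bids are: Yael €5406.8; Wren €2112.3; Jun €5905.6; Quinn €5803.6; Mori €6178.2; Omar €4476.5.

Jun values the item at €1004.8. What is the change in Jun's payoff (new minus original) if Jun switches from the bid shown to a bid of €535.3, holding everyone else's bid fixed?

€0

The highest bid among the other bidders is €6178.2; Jun's bid doesn't change that.
Original bid €5905.6: Jun is not highest (top rival bid is €6178.2); payoff €0.
Alternative bid €535.3: Jun is not highest (top rival bid is €6178.2); payoff €0.
Change in payoff = €0 − (€0) = €0.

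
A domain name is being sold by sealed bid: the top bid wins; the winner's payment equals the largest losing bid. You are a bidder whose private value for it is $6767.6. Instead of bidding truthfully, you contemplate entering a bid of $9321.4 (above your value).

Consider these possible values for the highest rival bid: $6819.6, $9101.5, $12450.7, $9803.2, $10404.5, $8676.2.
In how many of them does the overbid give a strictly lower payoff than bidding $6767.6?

The deviation hurts exactly when the highest competing bid lies strictly between $6767.6 and $9321.4 — overbidding then wins at a price above your value.
$6819.6: inside the interval → strictly worse (loss $52).
$9101.5: inside the interval → strictly worse (loss $2333.9).
$12450.7: above both → same outcome either way.
$9803.2: above both → same outcome either way.
$10404.5: above both → same outcome either way.
$8676.2: inside the interval → strictly worse (loss $1908.6).
Count: 3.

3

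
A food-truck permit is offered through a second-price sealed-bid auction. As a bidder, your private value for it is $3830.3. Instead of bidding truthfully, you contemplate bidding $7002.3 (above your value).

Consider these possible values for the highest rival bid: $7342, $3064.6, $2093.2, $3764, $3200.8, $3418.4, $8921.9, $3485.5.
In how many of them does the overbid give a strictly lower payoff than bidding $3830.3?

0

The deviation hurts exactly when the highest competing bid lies strictly between $3830.3 and $7002.3 — overbidding then wins at a price above your value.
$7342: above both → same outcome either way.
$3064.6: below both → same outcome either way.
$2093.2: below both → same outcome either way.
$3764: below both → same outcome either way.
$3200.8: below both → same outcome either way.
$3418.4: below both → same outcome either way.
$8921.9: above both → same outcome either way.
$3485.5: below both → same outcome either way.
Count: 0.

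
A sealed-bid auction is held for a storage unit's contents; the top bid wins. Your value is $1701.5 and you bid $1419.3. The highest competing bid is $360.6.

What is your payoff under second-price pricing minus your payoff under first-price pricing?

$1058.7

You have the highest bid, so you win under either rule.
Second-price: pay $360.6 → payoff $1340.9.
First-price: pay your own bid $1419.3 → payoff $282.2.
Difference = $1340.9 − ($282.2) = $1058.7.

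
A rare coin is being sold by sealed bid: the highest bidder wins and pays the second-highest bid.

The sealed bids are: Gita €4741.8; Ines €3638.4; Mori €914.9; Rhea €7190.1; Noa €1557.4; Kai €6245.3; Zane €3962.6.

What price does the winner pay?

€6245.3

Highest bid: Rhea at €7190.1, so Rhea wins.
Second-highest bid: Kai at €6245.3 — that is the price the winner pays.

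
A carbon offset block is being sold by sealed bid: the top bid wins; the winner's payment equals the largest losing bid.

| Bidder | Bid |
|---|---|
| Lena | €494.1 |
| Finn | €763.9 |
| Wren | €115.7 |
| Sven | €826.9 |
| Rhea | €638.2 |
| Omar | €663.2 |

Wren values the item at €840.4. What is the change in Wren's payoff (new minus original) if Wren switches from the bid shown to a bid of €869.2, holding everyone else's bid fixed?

The highest bid among the other bidders is €826.9; Wren's bid doesn't change that.
Original bid €115.7: Wren is not highest (top rival bid is €826.9); payoff €0.
Alternative bid €869.2: Wren is highest, pays the top rival bid €826.9; payoff €840.4 − €826.9 = €13.5.
Change in payoff = €13.5 − (€0) = €13.5.

€13.5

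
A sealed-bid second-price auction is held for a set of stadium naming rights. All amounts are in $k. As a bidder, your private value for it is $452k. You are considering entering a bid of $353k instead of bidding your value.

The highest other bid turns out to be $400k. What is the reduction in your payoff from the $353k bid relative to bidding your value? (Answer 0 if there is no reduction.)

Bidding your value $452k: you win (since $452k > $400k) and pay $400k. Payoff $52k.
Bidding $353k: you lose. Payoff $0k.
The competing bid $400k lies between your shaded bid and your value, so underbidding forfeits an item you could have won at a profitable price.
Loss from deviating = $52k − ($0k) = $52k.
Because the price is fixed by the runner-up's bid, deviating from your value can only change a good outcome into a bad one — never the reverse.

$52k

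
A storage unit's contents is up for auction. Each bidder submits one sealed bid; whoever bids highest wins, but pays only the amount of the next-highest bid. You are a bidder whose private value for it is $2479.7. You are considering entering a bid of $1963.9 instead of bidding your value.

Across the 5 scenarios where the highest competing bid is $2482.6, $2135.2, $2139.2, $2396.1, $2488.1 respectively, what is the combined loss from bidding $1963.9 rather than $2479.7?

The deviation costs you only when the competing bid falls strictly between $1963.9 and $2479.7; elsewhere both bids give the same outcome.
$2482.6: outcomes coincide → loss $0.
$2135.2: truthful payoff $344.5, deviation payoff $0 → loss $344.5.
$2139.2: truthful payoff $340.5, deviation payoff $0 → loss $340.5.
$2396.1: truthful payoff $83.6, deviation payoff $0 → loss $83.6.
$2488.1: outcomes coincide → loss $0.
Total loss = $344.5 + $340.5 + $83.6 = $768.6.

$768.6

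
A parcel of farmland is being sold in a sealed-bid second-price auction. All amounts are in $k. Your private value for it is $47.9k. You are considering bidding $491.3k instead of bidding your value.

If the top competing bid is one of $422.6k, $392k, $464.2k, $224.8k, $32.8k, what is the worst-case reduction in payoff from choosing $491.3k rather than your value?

$416.3k

$422.6k: truthful gives $0k, deviation gives −$374.7k → loss $374.7k.
$392k: truthful gives $0k, deviation gives −$344.1k → loss $344.1k.
$464.2k: truthful gives $0k, deviation gives −$416.3k → loss $416.3k.
$224.8k: truthful gives $0k, deviation gives −$176.9k → loss $176.9k.
$32.8k: same outcome either way → loss $0k.
Maximum loss: $416.3k.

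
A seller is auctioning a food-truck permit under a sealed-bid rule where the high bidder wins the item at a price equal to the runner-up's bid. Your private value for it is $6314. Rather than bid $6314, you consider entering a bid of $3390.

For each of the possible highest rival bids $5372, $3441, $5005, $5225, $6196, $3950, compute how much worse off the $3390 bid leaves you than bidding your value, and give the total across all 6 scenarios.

The deviation costs you only when the competing bid falls strictly between $3390 and $6314; elsewhere both bids give the same outcome.
$5372: truthful payoff $942, deviation payoff $0 → loss $942.
$3441: truthful payoff $2873, deviation payoff $0 → loss $2873.
$5005: truthful payoff $1309, deviation payoff $0 → loss $1309.
$5225: truthful payoff $1089, deviation payoff $0 → loss $1089.
$6196: truthful payoff $118, deviation payoff $0 → loss $118.
$3950: truthful payoff $2364, deviation payoff $0 → loss $2364.
Total loss = $942 + $2873 + $1309 + $1089 + $118 + $2364 = $8695.

$8695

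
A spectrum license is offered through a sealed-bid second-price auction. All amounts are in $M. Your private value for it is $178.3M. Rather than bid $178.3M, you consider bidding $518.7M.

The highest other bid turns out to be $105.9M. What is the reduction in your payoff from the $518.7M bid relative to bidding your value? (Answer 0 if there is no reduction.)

Bidding your value $178.3M: you win (since $178.3M > $105.9M) and pay $105.9M. Payoff $72.4M.
Bidding $518.7M: you win and pay $105.9M. Payoff $178.3M − $105.9M = $72.4M.
Difference = $72.4M − $72.4M = $0M; both bids lead to the same outcome because the competing bid is below both your value and your alternative bid.

$0M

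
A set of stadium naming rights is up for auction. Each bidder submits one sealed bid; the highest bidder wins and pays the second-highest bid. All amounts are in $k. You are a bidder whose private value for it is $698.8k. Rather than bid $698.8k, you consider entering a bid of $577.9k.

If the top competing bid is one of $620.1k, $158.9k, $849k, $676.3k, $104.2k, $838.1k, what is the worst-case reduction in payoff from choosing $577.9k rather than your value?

$620.1k: truthful gives $78.7k, deviation gives $0k → loss $78.7k.
$158.9k: same outcome either way → loss $0k.
$849k: same outcome either way → loss $0k.
$676.3k: truthful gives $22.5k, deviation gives $0k → loss $22.5k.
$104.2k: same outcome either way → loss $0k.
$838.1k: same outcome either way → loss $0k.
Maximum loss: $78.7k.

$78.7k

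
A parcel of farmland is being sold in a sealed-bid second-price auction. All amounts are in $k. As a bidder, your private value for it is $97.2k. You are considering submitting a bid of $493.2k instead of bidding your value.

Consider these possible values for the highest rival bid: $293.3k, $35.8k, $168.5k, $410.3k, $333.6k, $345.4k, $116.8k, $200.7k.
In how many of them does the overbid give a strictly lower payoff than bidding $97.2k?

7

The deviation hurts exactly when the highest competing bid lies strictly between $97.2k and $493.2k — overbidding then wins at a price above your value.
$293.3k: inside the interval → strictly worse (loss $196.1k).
$35.8k: below both → same outcome either way.
$168.5k: inside the interval → strictly worse (loss $71.3k).
$410.3k: inside the interval → strictly worse (loss $313.1k).
$333.6k: inside the interval → strictly worse (loss $236.4k).
$345.4k: inside the interval → strictly worse (loss $248.2k).
$116.8k: inside the interval → strictly worse (loss $19.6k).
$200.7k: inside the interval → strictly worse (loss $103.5k).
Count: 7.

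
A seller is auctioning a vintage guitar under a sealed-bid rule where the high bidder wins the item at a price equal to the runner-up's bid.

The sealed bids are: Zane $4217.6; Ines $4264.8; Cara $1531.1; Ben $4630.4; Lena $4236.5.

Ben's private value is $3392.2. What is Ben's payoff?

Highest bid: Ben at $4630.4, so Ben wins.
Second-highest bid: Ines at $4264.8 — that is the price the winner pays.
Ben's payoff = value − price = $3392.2 − $4264.8 = −$872.6.

−$872.6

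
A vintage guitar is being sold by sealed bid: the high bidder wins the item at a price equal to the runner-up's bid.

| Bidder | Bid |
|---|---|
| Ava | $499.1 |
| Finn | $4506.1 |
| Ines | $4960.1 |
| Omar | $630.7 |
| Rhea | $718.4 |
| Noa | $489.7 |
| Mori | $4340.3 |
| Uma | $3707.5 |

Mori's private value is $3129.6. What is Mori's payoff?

$0

Highest bid: Ines at $4960.1, so Ines wins.
Second-highest bid: Finn at $4506.1 — that is the price the winner pays.
Mori did not win, so Mori pays nothing and receives nothing: payoff $0.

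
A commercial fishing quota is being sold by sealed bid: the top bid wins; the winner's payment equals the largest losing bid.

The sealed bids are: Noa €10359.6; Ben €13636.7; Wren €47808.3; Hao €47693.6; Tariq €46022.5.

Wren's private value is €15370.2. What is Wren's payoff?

−€32323.4

Highest bid: Wren at €47808.3, so Wren wins.
Second-highest bid: Hao at €47693.6 — that is the price the winner pays.
Wren's payoff = value − price = €15370.2 − €47693.6 = −€32323.4.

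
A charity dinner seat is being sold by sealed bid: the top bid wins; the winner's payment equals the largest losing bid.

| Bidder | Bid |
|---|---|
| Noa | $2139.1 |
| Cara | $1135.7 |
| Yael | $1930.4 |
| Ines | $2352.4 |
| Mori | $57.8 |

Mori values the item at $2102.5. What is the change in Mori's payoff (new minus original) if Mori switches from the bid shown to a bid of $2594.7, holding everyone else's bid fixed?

−$249.9

The highest bid among the other bidders is $2352.4; Mori's bid doesn't change that.
Original bid $57.8: Mori is not highest (top rival bid is $2352.4); payoff $0.
Alternative bid $2594.7: Mori is highest, pays the top rival bid $2352.4; payoff $2102.5 − $2352.4 = −$249.9.
Change in payoff = −$249.9 − ($0) = −$249.9.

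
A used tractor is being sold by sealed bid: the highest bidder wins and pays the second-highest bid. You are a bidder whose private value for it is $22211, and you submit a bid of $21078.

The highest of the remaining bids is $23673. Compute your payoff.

$0

Your bid $21078 is below the highest competing bid $23673, so you lose.
A losing bidder pays nothing and receives nothing: payoff = $0.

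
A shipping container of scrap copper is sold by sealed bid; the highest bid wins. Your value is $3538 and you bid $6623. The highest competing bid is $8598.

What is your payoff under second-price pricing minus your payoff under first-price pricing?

Your bid $6623 is below $8598, so you lose under either rule.
Payoff is $0 in both cases; difference = $0.

$0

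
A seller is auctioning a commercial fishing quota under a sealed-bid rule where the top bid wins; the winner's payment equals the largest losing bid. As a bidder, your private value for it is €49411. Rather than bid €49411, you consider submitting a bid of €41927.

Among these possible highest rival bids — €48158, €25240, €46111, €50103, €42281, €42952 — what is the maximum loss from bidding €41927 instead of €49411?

€48158: truthful gives €1253, deviation gives €0 → loss €1253.
€25240: same outcome either way → loss €0.
€46111: truthful gives €3300, deviation gives €0 → loss €3300.
€50103: same outcome either way → loss €0.
€42281: truthful gives €7130, deviation gives €0 → loss €7130.
€42952: truthful gives €6459, deviation gives €0 → loss €6459.
Maximum loss: €7130.

€7130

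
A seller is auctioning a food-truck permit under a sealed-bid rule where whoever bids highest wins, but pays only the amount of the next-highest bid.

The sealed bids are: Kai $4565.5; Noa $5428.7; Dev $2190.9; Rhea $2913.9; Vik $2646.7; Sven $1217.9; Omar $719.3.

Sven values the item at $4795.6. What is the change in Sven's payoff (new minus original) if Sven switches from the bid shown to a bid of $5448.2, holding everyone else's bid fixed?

−$633.1

The highest bid among the other bidders is $5428.7; Sven's bid doesn't change that.
Original bid $1217.9: Sven is not highest (top rival bid is $5428.7); payoff $0.
Alternative bid $5448.2: Sven is highest, pays the top rival bid $5428.7; payoff $4795.6 − $5428.7 = −$633.1.
Change in payoff = −$633.1 − ($0) = −$633.1.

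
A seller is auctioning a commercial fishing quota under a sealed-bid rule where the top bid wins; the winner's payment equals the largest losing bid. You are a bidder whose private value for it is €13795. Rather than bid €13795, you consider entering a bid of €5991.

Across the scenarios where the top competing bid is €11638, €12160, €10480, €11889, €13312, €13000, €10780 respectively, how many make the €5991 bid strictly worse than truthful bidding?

7

The deviation hurts exactly when the highest competing bid lies strictly between €5991 and €13795 — underbidding then forfeits a profitable win.
€11638: inside the interval → strictly worse (loss €2157).
€12160: inside the interval → strictly worse (loss €1635).
€10480: inside the interval → strictly worse (loss €3315).
€11889: inside the interval → strictly worse (loss €1906).
€13312: inside the interval → strictly worse (loss €483).
€13000: inside the interval → strictly worse (loss €795).
€10780: inside the interval → strictly worse (loss €3015).
Count: 7.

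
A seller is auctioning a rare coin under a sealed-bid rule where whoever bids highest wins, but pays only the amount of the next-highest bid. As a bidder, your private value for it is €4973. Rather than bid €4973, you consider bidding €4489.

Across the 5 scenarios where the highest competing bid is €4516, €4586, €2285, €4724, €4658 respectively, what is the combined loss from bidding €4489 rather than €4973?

€1408

The deviation costs you only when the competing bid falls strictly between €4489 and €4973; elsewhere both bids give the same outcome.
€4516: truthful payoff €457, deviation payoff €0 → loss €457.
€4586: truthful payoff €387, deviation payoff €0 → loss €387.
€2285: outcomes coincide → loss €0.
€4724: truthful payoff €249, deviation payoff €0 → loss €249.
€4658: truthful payoff €315, deviation payoff €0 → loss €315.
Total loss = €457 + €387 + €249 + €315 = €1408.
In a second-price auction your bid sets only whether you win, not what you pay, so bidding your true value is weakly dominant.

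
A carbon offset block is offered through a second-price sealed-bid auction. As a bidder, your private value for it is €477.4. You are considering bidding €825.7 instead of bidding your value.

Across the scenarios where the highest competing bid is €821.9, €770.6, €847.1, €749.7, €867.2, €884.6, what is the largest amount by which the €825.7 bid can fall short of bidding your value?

€821.9: truthful gives €0, deviation gives −€344.5 → loss €344.5.
€770.6: truthful gives €0, deviation gives −€293.2 → loss €293.2.
€847.1: same outcome either way → loss €0.
€749.7: truthful gives €0, deviation gives −€272.3 → loss €272.3.
€867.2: same outcome either way → loss €0.
€884.6: same outcome either way → loss €0.
Maximum loss: €344.5.

€344.5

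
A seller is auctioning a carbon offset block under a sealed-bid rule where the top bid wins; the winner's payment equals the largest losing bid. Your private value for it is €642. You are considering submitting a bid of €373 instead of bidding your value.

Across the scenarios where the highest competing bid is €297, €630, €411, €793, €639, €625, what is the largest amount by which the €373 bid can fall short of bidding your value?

€297: same outcome either way → loss €0.
€630: truthful gives €12, deviation gives €0 → loss €12.
€411: truthful gives €231, deviation gives €0 → loss €231.
€793: same outcome either way → loss €0.
€639: truthful gives €3, deviation gives €0 → loss €3.
€625: truthful gives €17, deviation gives €0 → loss €17.
Maximum loss: €231.

€231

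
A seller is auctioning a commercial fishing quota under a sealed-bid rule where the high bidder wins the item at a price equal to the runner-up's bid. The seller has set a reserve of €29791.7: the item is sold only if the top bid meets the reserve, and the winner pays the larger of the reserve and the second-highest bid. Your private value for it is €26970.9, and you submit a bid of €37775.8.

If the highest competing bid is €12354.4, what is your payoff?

−€2820.8

Your bid €37775.8 is the highest and exceeds the reserve.
Price = max(second-highest bid, reserve) = max(€12354.4, €29791.7) = €29791.7.
Payoff = €26970.9 − €29791.7 = −€2820.8.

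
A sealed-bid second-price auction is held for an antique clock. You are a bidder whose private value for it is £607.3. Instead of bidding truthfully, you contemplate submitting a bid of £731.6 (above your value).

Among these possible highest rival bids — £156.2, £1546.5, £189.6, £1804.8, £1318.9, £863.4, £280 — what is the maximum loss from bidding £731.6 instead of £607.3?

£156.2: same outcome either way → loss £0.
£1546.5: same outcome either way → loss £0.
£189.6: same outcome either way → loss £0.
£1804.8: same outcome either way → loss £0.
£1318.9: same outcome either way → loss £0.
£863.4: same outcome either way → loss £0.
£280: same outcome either way → loss £0.
Maximum loss: £0.

£0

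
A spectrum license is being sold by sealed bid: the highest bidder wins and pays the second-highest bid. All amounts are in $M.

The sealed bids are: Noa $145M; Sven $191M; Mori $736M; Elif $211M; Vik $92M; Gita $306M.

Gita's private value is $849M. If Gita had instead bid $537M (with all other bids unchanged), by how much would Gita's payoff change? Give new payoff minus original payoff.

The highest bid among the other bidders is $736M; Gita's bid doesn't change that.
Original bid $306M: Gita is not highest (top rival bid is $736M); payoff $0M.
Alternative bid $537M: Gita is not highest (top rival bid is $736M); payoff $0M.
Change in payoff = $0M − ($0M) = $0M.

$0M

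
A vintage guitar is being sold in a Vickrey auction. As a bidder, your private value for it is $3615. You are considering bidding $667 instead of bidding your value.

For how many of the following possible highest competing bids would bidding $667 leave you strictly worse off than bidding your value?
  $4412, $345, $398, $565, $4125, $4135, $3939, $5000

The deviation hurts exactly when the highest competing bid lies strictly between $667 and $3615 — underbidding then forfeits a profitable win.
$4412: above both → same outcome either way.
$345: below both → same outcome either way.
$398: below both → same outcome either way.
$565: below both → same outcome either way.
$4125: above both → same outcome either way.
$4135: above both → same outcome either way.
$3939: above both → same outcome either way.
$5000: above both → same outcome either way.
Count: 0.

0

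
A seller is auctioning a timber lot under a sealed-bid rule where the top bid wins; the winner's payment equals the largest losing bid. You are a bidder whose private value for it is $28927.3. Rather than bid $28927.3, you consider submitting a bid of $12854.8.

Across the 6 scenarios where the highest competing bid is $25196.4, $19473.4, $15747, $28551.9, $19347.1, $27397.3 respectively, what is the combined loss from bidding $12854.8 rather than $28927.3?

The deviation costs you only when the competing bid falls strictly between $12854.8 and $28927.3; elsewhere both bids give the same outcome.
$25196.4: truthful payoff $3730.9, deviation payoff $0 → loss $3730.9.
$19473.4: truthful payoff $9453.9, deviation payoff $0 → loss $9453.9.
$15747: truthful payoff $13180.3, deviation payoff $0 → loss $13180.3.
$28551.9: truthful payoff $375.4, deviation payoff $0 → loss $375.4.
$19347.1: truthful payoff $9580.2, deviation payoff $0 → loss $9580.2.
$27397.3: truthful payoff $1530, deviation payoff $0 → loss $1530.
Total loss = $3730.9 + $9453.9 + $13180.3 + $375.4 + $9580.2 + $1530 = $37850.7.

$37850.7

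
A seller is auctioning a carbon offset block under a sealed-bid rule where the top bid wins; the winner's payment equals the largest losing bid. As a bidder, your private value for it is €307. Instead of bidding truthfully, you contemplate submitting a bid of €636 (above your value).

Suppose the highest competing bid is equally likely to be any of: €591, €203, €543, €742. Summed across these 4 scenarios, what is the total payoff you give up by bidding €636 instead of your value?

The deviation costs you only when the competing bid falls strictly between €307 and €636; elsewhere both bids give the same outcome.
€591: truthful payoff €0, deviation payoff −€284 → loss €284.
€203: outcomes coincide → loss €0.
€543: truthful payoff €0, deviation payoff −€236 → loss €236.
€742: outcomes coincide → loss €0.
Total loss = €284 + €236 = €520.

€520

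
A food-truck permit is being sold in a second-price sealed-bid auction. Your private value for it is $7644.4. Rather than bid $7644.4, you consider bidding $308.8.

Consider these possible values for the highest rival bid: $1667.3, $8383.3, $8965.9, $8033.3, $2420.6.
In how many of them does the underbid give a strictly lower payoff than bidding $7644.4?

The deviation hurts exactly when the highest competing bid lies strictly between $308.8 and $7644.4 — underbidding then forfeits a profitable win.
$1667.3: inside the interval → strictly worse (loss $5977.1).
$8383.3: above both → same outcome either way.
$8965.9: above both → same outcome either way.
$8033.3: above both → same outcome either way.
$2420.6: inside the interval → strictly worse (loss $5223.8).
Count: 2.

2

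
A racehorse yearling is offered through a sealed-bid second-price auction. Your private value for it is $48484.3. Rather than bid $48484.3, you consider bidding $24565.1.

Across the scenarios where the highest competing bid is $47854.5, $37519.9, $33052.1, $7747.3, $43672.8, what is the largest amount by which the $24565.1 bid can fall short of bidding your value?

$15432.2

$47854.5: truthful gives $629.8, deviation gives $0 → loss $629.8.
$37519.9: truthful gives $10964.4, deviation gives $0 → loss $10964.4.
$33052.1: truthful gives $15432.2, deviation gives $0 → loss $15432.2.
$7747.3: same outcome either way → loss $0.
$43672.8: truthful gives $4811.5, deviation gives $0 → loss $4811.5.
Maximum loss: $15432.2.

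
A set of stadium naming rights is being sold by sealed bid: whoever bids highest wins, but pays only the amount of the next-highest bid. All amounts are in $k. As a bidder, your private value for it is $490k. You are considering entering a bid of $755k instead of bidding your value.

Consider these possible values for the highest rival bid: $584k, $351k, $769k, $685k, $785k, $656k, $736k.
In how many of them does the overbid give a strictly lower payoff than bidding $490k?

The deviation hurts exactly when the highest competing bid lies strictly between $490k and $755k — overbidding then wins at a price above your value.
$584k: inside the interval → strictly worse (loss $94k).
$351k: below both → same outcome either way.
$769k: above both → same outcome either way.
$685k: inside the interval → strictly worse (loss $195k).
$785k: above both → same outcome either way.
$656k: inside the interval → strictly worse (loss $166k).
$736k: inside the interval → strictly worse (loss $246k).
Count: 4.

4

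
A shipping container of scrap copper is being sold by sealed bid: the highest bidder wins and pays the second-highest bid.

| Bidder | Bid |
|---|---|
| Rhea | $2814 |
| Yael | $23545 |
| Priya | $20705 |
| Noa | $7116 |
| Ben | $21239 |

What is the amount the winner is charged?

Highest bid: Yael at $23545, so Yael wins.
Second-highest bid: Ben at $21239 — that is the price the winner pays.

$21239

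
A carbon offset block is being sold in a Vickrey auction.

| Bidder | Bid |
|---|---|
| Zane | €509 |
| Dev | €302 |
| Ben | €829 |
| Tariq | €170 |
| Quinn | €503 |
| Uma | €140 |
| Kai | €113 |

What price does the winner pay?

Highest bid: Ben at €829, so Ben wins.
Second-highest bid: Zane at €509 — that is the price the winner pays.

€509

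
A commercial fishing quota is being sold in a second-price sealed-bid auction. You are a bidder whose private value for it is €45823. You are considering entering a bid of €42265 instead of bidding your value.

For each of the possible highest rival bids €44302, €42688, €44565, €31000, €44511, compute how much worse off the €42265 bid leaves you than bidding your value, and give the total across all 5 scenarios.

The deviation costs you only when the competing bid falls strictly between €42265 and €45823; elsewhere both bids give the same outcome.
€44302: truthful payoff €1521, deviation payoff €0 → loss €1521.
€42688: truthful payoff €3135, deviation payoff €0 → loss €3135.
€44565: truthful payoff €1258, deviation payoff €0 → loss €1258.
€31000: outcomes coincide → loss €0.
€44511: truthful payoff €1312, deviation payoff €0 → loss €1312.
Total loss = €1521 + €3135 + €1258 + €1312 = €7226.

€7226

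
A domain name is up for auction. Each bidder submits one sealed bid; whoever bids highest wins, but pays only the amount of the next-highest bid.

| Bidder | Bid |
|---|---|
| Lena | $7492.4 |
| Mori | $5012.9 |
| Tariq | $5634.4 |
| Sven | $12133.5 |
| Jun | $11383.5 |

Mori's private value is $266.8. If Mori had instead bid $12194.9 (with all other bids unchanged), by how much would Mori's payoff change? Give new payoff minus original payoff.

The highest bid among the other bidders is $12133.5; Mori's bid doesn't change that.
Original bid $5012.9: Mori is not highest (top rival bid is $12133.5); payoff $0.
Alternative bid $12194.9: Mori is highest, pays the top rival bid $12133.5; payoff $266.8 − $12133.5 = −$11866.7.
Change in payoff = −$11866.7 − ($0) = −$11866.7.

−$11866.7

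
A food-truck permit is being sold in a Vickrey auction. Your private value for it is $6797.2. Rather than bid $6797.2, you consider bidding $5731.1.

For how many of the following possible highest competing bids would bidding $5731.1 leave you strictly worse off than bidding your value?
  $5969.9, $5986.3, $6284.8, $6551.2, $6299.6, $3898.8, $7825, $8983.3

5

The deviation hurts exactly when the highest competing bid lies strictly between $5731.1 and $6797.2 — underbidding then forfeits a profitable win.
$5969.9: inside the interval → strictly worse (loss $827.3).
$5986.3: inside the interval → strictly worse (loss $810.9).
$6284.8: inside the interval → strictly worse (loss $512.4).
$6551.2: inside the interval → strictly worse (loss $246).
$6299.6: inside the interval → strictly worse (loss $497.6).
$3898.8: below both → same outcome either way.
$7825: above both → same outcome either way.
$8983.3: above both → same outcome either way.
Count: 5.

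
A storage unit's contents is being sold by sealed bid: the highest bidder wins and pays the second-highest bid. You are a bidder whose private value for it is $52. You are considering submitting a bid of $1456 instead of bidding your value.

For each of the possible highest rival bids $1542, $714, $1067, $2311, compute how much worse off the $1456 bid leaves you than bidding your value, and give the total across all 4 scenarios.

The deviation costs you only when the competing bid falls strictly between $52 and $1456; elsewhere both bids give the same outcome.
$1542: outcomes coincide → loss $0.
$714: truthful payoff $0, deviation payoff −$662 → loss $662.
$1067: truthful payoff $0, deviation payoff −$1015 → loss $1015.
$2311: outcomes coincide → loss $0.
Total loss = $662 + $1015 = $1677.

$1677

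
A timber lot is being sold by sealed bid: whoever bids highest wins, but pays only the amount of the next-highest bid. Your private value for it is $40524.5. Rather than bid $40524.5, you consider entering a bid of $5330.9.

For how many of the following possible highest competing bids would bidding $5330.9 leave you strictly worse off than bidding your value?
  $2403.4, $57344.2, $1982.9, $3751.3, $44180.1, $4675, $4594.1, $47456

The deviation hurts exactly when the highest competing bid lies strictly between $5330.9 and $40524.5 — underbidding then forfeits a profitable win.
$2403.4: below both → same outcome either way.
$57344.2: above both → same outcome either way.
$1982.9: below both → same outcome either way.
$3751.3: below both → same outcome either way.
$44180.1: above both → same outcome either way.
$4675: below both → same outcome either way.
$4594.1: below both → same outcome either way.
$47456: above both → same outcome either way.
Count: 0.

0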